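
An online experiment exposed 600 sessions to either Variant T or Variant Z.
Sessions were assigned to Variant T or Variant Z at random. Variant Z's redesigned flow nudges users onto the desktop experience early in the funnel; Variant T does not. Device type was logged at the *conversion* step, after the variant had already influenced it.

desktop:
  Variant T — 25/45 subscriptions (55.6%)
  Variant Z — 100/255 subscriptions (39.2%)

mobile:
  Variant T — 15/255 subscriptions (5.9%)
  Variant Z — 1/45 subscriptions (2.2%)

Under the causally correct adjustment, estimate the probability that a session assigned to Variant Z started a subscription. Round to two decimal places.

Stratifying would compare variants among sessions the variants themselves sorted into device type groups — a form of selection on an intermediate. The unconditioned pooled rates give the total causal effect.
So P(outcome | do(Variant Z)) is just the pooled rate for Variant Z: 101/300 = 0.337.

0.34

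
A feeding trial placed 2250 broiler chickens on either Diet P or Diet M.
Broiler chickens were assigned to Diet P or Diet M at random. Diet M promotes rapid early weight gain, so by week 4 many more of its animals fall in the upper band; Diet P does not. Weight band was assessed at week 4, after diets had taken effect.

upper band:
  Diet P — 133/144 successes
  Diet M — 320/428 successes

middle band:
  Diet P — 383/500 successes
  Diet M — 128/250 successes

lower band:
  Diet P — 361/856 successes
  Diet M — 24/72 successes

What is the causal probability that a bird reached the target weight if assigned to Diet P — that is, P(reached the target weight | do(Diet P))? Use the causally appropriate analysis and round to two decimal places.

0.58

Diet P is higher inside every week-4 weight band stratum but Diet M is higher in aggregate. Whether to stratify depends on how week-4 weight band relates to the diet.
Week-4 weight band is recorded after the diet and is itself shifted by it — it sits on the causal path from diet to outcome. Conditioning on a mediator would strip out part of the effect we want; the pooled comparison gives the total causal effect.
So P(outcome | do(Diet P)) is just the pooled rate for Diet P: 877/1500 = 0.585.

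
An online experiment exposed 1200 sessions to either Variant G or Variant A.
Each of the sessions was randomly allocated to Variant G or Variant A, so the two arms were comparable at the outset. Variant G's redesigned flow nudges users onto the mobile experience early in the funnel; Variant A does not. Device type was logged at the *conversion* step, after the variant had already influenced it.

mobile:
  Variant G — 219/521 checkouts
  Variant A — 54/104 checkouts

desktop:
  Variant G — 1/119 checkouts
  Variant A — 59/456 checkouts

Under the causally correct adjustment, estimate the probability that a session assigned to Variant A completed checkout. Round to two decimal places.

The stratified and pooled comparisons disagree (Variant A wins within each device type; Variant G wins overall), so the answer turns on the causal role of device type.
The distribution of device type is itself part of what the variant does — it is an intermediate outcome. Holding it fixed would remove that part of the effect; the total effect is the pooled difference.
So P(outcome | do(Variant A)) is just the pooled rate for Variant A: 113/560 = 0.202.

0.20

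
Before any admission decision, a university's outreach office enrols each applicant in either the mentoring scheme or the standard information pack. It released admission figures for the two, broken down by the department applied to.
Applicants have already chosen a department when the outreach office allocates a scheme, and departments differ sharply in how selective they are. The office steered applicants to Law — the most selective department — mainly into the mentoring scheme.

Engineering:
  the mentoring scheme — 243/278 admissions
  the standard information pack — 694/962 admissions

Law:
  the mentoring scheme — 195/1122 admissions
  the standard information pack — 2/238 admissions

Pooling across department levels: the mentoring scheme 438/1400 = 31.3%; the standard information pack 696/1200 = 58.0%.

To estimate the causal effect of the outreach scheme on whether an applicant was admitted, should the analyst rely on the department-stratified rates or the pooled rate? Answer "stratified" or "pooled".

stratified

Since department is a pre-existing factor (not a product of the outreach scheme) and it affects the outcome on its own, it is a confounder. The stratified rates, not the pooled rate, identify the causal effect.
Within each level — Engineering: 87.4% vs 72.1%; Law: 17.4% vs 0.8% — the mentoring scheme is higher every time.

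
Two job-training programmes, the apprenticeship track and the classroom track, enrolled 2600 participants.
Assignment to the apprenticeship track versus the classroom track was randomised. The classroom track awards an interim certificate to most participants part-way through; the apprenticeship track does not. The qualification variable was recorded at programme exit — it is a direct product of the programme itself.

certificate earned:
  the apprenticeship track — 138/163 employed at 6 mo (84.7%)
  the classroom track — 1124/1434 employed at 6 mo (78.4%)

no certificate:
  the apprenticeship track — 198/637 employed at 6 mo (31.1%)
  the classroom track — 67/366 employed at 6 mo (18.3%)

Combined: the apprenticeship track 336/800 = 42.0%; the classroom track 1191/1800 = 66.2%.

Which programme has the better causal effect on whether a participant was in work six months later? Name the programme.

Qualification attained during the programme is downstream of the programme. One should not condition on a consequence of treatment, so the overall rates are the right comparison.
Pooled: the apprenticeship track 42.0% vs the classroom track 66.2%; the classroom track is higher overall.

the classroom track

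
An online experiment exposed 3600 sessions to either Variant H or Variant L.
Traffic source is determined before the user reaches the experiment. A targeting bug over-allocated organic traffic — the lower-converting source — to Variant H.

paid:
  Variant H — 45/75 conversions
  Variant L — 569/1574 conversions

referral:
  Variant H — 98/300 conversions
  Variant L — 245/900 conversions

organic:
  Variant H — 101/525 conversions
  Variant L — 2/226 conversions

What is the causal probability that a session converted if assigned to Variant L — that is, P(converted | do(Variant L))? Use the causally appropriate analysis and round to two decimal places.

The traffic source-specific comparison favours Variant H throughout, but the pooled figures favour Variant L. The question is whether to condition on traffic source.
The imbalance in traffic source arose from how sessions were allocated, not from anything the variant did; and traffic source independently affects the outcome. The pooled gap is confounded — condition on traffic source.
Standardising Variant L to the population traffic source mix: 0.458·569/1574 + 0.333·245/900 + 0.209·2/226 = 0.258.

0.26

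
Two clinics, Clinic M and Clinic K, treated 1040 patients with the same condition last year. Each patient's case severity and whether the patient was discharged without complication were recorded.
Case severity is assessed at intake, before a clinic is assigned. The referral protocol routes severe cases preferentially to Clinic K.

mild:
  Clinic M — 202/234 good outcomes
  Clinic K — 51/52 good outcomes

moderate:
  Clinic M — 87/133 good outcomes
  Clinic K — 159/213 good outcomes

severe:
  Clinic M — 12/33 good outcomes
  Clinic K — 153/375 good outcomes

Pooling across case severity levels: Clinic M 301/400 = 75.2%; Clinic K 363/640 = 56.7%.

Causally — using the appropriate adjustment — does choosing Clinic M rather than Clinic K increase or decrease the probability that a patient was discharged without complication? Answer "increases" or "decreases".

decreases

The case severity-specific comparison favours Clinic K throughout, but the pooled figures favour Clinic M. The question is whether to condition on case severity.
The imbalance in case severity arose from how patients were allocated, not from anything the clinic did; and case severity independently affects the outcome. The pooled gap is confounded — condition on case severity.
Within each level — mild: 86.3% vs 98.1%; moderate: 65.4% vs 74.6%; severe: 36.4% vs 40.8% — Clinic K is higher every time.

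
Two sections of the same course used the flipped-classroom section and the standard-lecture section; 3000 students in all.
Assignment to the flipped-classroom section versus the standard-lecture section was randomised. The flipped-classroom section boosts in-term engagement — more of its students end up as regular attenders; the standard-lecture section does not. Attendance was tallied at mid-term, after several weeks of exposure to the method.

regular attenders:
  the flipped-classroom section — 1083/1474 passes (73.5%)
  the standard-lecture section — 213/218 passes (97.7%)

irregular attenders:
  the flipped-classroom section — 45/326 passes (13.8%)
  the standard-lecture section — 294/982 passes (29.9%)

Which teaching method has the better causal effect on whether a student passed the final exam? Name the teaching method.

Within every mid-term attendance level the standard-lecture section has the higher rate, yet pooled the flipped-classroom section does — Simpson's reversal.
Because the teaching method influences mid-term attendance, mid-term attendance is a post-treatment mediator, not a confounder. Stratifying on it would bias the estimate; the causal effect is the crude pooled difference.
Pooled: the flipped-classroom section 62.7% vs the standard-lecture section 42.2%; the flipped-classroom section is higher overall.

the flipped-classroom section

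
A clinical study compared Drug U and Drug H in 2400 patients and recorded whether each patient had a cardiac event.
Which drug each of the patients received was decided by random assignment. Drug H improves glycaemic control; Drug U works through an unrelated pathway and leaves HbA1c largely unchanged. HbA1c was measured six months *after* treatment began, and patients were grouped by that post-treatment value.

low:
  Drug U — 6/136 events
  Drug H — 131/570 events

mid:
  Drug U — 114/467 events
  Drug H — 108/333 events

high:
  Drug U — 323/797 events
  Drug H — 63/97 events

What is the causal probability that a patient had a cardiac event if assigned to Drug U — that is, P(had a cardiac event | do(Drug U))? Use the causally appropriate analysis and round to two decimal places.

HbA1c here is a post-treatment variable shaped by the drug; conditioning on it would introduce bias rather than remove it. The overall comparison is the causal one.
So P(outcome | do(Drug U)) is just the pooled rate for Drug U: 443/1400 = 0.316.

0.32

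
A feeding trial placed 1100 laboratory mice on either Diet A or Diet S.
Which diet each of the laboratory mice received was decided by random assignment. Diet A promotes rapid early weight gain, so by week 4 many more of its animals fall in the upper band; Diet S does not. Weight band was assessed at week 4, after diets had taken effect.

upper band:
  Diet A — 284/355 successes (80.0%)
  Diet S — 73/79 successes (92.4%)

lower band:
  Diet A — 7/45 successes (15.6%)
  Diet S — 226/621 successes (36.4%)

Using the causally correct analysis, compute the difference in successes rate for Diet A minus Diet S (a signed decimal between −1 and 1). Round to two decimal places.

Diet S is higher inside every week-4 weight band stratum but Diet A is higher in aggregate. Whether to stratify depends on how week-4 weight band relates to the diet.
The distribution of week-4 weight band is itself part of what the diet does — it is an intermediate outcome. Holding it fixed would remove that part of the effect; the total effect is the pooled difference.
The causal difference is the pooled difference: 0.728 − 0.427 = +0.300.

+0.30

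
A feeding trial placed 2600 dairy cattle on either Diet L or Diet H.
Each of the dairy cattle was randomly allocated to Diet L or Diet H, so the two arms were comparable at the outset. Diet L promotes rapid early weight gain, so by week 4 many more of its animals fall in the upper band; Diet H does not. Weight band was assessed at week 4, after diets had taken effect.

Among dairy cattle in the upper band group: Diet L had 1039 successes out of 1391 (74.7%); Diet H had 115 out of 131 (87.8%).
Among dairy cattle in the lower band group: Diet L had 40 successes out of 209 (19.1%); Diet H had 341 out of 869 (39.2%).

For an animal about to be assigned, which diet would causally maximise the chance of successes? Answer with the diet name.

Diet L

Because the diet influences week-4 weight band, week-4 weight band is a post-treatment mediator, not a confounder. Stratifying on it would bias the estimate; the causal effect is the crude pooled difference.
Pooled: Diet L 67.4% vs Diet H 45.6%; Diet L is higher overall.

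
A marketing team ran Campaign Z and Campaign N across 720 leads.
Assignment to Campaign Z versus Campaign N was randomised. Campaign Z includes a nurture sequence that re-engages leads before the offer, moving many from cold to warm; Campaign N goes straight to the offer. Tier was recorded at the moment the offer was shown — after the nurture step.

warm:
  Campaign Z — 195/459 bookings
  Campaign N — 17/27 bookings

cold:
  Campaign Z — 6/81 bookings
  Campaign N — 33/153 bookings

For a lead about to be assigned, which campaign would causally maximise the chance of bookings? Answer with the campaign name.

Engagement tier is downstream of the campaign. One should not condition on a consequence of treatment, so the overall rates are the right comparison.
Pooled: Campaign Z 37.2% vs Campaign N 27.8%; Campaign Z is higher overall.

Campaign Z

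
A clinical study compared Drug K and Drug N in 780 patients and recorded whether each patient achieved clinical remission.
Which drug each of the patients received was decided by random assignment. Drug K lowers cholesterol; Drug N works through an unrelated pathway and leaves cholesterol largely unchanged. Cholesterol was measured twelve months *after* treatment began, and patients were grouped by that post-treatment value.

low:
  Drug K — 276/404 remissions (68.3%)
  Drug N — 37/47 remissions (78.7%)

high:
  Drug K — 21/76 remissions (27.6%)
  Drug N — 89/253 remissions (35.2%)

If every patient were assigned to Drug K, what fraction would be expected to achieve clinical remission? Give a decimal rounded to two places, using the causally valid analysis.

0.62

The stratified and pooled comparisons disagree (Drug N wins within each cholesterol; Drug K wins overall), so the answer turns on the causal role of cholesterol.
Because the drug influences cholesterol, cholesterol is a post-treatment mediator, not a confounder. Stratifying on it would bias the estimate; the causal effect is the crude pooled difference.
So P(outcome | do(Drug K)) is just the pooled rate for Drug K: 297/480 = 0.619.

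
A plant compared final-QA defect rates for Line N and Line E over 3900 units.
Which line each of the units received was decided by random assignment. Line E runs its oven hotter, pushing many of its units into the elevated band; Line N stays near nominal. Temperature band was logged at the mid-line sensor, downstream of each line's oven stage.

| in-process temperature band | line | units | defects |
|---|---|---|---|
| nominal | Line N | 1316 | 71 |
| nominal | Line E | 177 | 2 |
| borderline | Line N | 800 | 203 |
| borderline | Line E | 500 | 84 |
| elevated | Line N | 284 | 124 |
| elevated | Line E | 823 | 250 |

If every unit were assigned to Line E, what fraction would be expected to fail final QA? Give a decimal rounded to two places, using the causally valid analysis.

0.22

In-process temperature band is recorded after the line and is itself shifted by it — it sits on the causal path from line to outcome. Conditioning on a mediator would strip out part of the effect we want; the pooled comparison gives the total causal effect.
So P(outcome | do(Line E)) is just the pooled rate for Line E: 336/1500 = 0.224.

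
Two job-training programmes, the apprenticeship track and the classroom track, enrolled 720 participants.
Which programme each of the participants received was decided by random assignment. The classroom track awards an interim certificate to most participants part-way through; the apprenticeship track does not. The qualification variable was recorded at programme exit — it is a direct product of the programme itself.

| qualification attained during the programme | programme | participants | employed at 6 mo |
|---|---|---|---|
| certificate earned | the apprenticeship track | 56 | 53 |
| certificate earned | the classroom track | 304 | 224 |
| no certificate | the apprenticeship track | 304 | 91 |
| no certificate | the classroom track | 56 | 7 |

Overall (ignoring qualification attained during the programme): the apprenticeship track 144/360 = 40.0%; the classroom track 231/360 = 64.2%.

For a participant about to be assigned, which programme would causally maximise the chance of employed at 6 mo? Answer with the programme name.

the classroom track

Qualification attained during the programme lies on the pathway programme → qualification attained during the programme → outcome, so adjusting for it blocks the indirect effect. For the total causal effect of programme, use the unadjusted pooled rates.
Pooled: the apprenticeship track 40.0% vs the classroom track 64.2%; the classroom track is higher overall.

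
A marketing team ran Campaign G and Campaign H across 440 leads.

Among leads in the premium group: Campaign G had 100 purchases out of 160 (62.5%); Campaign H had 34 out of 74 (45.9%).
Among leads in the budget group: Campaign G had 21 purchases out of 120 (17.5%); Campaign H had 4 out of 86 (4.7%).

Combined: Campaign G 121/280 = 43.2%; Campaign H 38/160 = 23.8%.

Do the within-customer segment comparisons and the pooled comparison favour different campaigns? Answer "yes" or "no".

Within each customer segment level (premium 62.5% vs 45.9%; budget 17.5% vs 4.7%), Campaign G has the higher rate every time. Pooled: 43.2% vs 23.8% — Campaign G has the higher rate overall. They agree.

no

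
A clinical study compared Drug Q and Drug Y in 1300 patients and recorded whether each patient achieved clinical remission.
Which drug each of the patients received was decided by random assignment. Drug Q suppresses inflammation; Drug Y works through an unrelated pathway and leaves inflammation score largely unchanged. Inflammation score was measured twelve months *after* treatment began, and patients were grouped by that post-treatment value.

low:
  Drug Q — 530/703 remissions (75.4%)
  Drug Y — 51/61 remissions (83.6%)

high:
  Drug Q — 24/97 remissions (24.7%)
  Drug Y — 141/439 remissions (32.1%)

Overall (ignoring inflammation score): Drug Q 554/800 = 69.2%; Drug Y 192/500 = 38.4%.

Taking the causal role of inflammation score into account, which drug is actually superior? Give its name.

Drug Q

The stratified and pooled comparisons disagree (Drug Y wins within each inflammation score; Drug Q wins overall), so the answer turns on the causal role of inflammation score.
The distribution of inflammation score is itself part of what the drug does — it is an intermediate outcome. Holding it fixed would remove that part of the effect; the total effect is the pooled difference.
Pooled: Drug Q 69.2% vs Drug Y 38.4%; Drug Q is higher overall.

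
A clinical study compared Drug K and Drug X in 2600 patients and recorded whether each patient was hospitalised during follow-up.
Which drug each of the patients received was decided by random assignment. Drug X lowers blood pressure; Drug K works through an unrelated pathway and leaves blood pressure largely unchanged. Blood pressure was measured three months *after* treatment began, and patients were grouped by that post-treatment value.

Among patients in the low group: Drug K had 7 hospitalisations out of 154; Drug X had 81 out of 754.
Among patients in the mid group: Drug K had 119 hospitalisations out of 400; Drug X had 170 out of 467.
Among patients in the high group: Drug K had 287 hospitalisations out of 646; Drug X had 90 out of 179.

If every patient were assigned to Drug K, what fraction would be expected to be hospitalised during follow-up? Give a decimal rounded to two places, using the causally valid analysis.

The blood pressure-specific comparison favours Drug K throughout, but the pooled figures favour Drug X. The question is whether to condition on blood pressure.
Blood pressure is recorded after the drug and is itself shifted by it — it sits on the causal path from drug to outcome. Conditioning on a mediator would strip out part of the effect we want; the pooled comparison gives the total causal effect.
So P(outcome | do(Drug K)) is just the pooled rate for Drug K: 413/1200 = 0.344.

0.34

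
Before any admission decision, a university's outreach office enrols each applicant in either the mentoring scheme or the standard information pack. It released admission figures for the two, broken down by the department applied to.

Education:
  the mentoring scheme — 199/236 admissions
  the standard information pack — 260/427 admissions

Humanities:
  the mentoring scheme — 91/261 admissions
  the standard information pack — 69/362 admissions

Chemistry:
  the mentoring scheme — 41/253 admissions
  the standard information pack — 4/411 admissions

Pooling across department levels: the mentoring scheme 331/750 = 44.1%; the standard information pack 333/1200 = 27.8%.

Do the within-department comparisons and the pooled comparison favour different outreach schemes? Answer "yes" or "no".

no

Within each department level (Education 84.3% vs 60.9%; Humanities 34.9% vs 19.1%; Chemistry 16.2% vs 1.0%), the mentoring scheme has the higher rate every time. Pooled: 44.1% vs 27.8% — the mentoring scheme has the higher rate overall. They agree.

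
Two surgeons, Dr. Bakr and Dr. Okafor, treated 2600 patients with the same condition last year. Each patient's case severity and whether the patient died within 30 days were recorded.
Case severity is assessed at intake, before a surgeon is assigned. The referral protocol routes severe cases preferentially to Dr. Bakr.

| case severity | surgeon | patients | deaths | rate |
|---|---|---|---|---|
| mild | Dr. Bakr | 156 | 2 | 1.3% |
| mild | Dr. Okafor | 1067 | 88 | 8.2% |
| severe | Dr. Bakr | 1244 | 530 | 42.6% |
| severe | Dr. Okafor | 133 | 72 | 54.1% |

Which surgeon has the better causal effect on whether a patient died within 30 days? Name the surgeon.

Dr. Bakr

Nothing the surgeon does changes case severity; the imbalance is an allocation artefact. With case severity also predicting the outcome, the pooled figure is confounded, and the within-stratum comparison is the causal one.
Within each level — mild: 1.3% vs 8.2%; severe: 42.6% vs 54.1% — Dr. Bakr is lower every time.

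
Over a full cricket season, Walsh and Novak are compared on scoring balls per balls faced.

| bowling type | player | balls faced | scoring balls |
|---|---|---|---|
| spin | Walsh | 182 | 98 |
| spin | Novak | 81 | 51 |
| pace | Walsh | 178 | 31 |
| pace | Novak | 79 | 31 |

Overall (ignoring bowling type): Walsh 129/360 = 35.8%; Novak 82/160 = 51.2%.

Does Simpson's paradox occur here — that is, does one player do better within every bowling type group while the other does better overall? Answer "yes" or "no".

Within each bowling type level (spin 53.8% vs 63.0%; pace 17.4% vs 39.2%), Novak has the higher rate every time. Pooled: 35.8% vs 51.2% — Novak has the higher rate overall. They agree.

no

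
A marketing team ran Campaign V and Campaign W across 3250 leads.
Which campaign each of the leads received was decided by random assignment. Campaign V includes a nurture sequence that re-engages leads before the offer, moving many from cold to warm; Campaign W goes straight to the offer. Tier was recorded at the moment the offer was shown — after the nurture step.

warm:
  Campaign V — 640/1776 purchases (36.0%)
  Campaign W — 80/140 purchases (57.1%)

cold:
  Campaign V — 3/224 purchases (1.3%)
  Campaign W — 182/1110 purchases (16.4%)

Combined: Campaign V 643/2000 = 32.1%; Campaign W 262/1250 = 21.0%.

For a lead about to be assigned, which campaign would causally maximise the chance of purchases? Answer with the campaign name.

The engagement tier-specific comparison favours Campaign W throughout, but the pooled figures favour Campaign V. The question is whether to condition on engagement tier.
The distribution of engagement tier is itself part of what the campaign does — it is an intermediate outcome. Holding it fixed would remove that part of the effect; the total effect is the pooled difference.
Pooled: Campaign V 32.1% vs Campaign W 21.0%; Campaign V is higher overall.

Campaign V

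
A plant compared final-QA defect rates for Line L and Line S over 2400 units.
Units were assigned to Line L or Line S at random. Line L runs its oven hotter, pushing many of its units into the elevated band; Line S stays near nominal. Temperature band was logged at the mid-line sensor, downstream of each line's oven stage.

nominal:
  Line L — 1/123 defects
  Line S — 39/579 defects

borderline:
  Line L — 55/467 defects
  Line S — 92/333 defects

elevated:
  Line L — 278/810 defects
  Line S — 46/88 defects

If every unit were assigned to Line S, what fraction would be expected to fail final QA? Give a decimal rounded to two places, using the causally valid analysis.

0.18

Line L is lower inside every in-process temperature band stratum but Line S is lower in aggregate. Whether to stratify depends on how in-process temperature band relates to the line.
In-process temperature band lies on the pathway line → in-process temperature band → outcome, so adjusting for it blocks the indirect effect. For the total causal effect of line, use the unadjusted pooled rates.
So P(outcome | do(Line S)) is just the pooled rate for Line S: 177/1000 = 0.177.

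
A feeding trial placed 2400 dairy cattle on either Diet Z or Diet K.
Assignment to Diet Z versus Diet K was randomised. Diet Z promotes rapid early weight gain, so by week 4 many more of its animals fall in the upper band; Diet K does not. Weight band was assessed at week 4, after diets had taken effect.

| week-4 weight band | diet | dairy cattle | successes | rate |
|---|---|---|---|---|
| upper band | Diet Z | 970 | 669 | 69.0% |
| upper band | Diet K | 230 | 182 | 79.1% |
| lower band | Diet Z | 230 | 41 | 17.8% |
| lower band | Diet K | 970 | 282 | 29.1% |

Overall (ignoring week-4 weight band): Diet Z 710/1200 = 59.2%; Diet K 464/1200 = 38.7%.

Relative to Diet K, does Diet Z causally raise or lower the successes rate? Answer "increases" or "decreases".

The stratified and pooled comparisons disagree (Diet K wins within each week-4 weight band; Diet Z wins overall), so the answer turns on the causal role of week-4 weight band.
Stratifying would compare diets among dairy cattle the diets themselves sorted into week-4 weight band groups — a form of selection on an intermediate. The unconditioned pooled rates give the total causal effect.
Pooled: Diet Z 59.2% vs Diet K 38.7%; Diet Z is higher overall.

increases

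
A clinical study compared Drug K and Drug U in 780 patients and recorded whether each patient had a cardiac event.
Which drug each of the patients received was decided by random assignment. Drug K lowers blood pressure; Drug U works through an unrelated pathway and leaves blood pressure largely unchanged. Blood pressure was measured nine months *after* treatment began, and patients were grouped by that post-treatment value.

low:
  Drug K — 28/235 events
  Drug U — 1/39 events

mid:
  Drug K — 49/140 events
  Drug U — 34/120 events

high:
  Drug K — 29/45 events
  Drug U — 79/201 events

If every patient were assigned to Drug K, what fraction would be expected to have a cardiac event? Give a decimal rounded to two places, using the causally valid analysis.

The blood pressure-specific comparison favours Drug U throughout, but the pooled figures favour Drug K. The question is whether to condition on blood pressure.
Blood pressure is downstream of the drug. One should not condition on a consequence of treatment, so the overall rates are the right comparison.
So P(outcome | do(Drug K)) is just the pooled rate for Drug K: 106/420 = 0.252.

0.25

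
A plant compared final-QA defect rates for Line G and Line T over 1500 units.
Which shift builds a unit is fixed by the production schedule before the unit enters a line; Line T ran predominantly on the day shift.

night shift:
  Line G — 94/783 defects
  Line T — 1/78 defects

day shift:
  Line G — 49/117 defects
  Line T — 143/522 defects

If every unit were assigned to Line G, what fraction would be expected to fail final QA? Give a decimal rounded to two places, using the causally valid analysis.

Line T is lower inside every shift stratum but Line G is lower in aggregate. Whether to stratify depends on how shift relates to the line.
Here shift is a common cause — it drives both which line a case falls under and the outcome. The crude comparison mixes populations; the stratum-specific rates are the causally relevant ones.
Standardising Line G to the population shift mix: 0.574·94/783 + 0.426·49/117 = 0.247.

0.25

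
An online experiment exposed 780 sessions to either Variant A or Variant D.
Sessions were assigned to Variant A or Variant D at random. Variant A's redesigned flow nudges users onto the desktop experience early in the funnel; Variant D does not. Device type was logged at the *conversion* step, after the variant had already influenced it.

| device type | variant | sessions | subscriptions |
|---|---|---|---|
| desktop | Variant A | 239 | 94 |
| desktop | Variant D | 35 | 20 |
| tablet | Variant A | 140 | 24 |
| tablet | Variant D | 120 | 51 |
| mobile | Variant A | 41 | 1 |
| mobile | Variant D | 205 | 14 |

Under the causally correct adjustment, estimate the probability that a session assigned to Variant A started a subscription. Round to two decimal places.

Device type here is a post-treatment variable shaped by the variant; conditioning on it would introduce bias rather than remove it. The overall comparison is the causal one.
So P(outcome | do(Variant A)) is just the pooled rate for Variant A: 119/420 = 0.283.

0.28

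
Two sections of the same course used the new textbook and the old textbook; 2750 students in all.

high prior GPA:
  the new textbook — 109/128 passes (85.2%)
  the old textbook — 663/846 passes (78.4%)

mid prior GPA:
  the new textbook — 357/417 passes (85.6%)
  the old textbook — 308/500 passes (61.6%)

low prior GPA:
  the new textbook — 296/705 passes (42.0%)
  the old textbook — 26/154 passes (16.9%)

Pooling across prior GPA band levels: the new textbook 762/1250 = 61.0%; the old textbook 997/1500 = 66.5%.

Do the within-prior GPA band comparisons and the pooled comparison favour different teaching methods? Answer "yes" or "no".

Within each prior GPA band level (high prior GPA 85.2% vs 78.4%; mid prior GPA 85.6% vs 61.6%; low prior GPA 42.0% vs 16.9%), the new textbook has the higher rate every time. Pooled: 61.0% vs 66.5% — the old textbook has the higher rate overall. The two comparisons disagree.

yes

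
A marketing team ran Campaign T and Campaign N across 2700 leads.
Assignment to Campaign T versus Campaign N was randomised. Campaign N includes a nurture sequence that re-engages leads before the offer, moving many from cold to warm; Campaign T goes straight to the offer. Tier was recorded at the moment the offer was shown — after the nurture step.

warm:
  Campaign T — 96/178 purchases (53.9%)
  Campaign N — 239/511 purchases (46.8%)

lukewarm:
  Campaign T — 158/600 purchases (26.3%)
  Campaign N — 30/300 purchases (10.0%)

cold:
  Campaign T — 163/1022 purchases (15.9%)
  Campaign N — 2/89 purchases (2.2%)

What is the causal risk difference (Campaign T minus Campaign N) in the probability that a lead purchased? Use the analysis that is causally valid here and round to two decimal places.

Within every engagement tier level Campaign T has the higher rate, yet pooled Campaign N does — Simpson's reversal.
Engagement tier here is a post-treatment variable shaped by the campaign; conditioning on it would introduce bias rather than remove it. The overall comparison is the causal one.
The causal difference is the pooled difference: 0.232 − 0.301 = -0.069.

-0.07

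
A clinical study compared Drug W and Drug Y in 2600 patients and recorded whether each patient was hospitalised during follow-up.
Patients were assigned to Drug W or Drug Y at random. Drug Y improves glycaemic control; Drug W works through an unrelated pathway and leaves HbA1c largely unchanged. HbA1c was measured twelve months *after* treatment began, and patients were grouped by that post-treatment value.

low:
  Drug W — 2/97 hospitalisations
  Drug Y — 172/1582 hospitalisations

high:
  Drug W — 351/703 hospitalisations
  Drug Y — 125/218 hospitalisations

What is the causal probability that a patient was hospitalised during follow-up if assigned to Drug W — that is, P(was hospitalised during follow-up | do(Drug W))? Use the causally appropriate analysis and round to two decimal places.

0.44

HbA1c here is a post-treatment variable shaped by the drug; conditioning on it would introduce bias rather than remove it. The overall comparison is the causal one.
So P(outcome | do(Drug W)) is just the pooled rate for Drug W: 353/800 = 0.441.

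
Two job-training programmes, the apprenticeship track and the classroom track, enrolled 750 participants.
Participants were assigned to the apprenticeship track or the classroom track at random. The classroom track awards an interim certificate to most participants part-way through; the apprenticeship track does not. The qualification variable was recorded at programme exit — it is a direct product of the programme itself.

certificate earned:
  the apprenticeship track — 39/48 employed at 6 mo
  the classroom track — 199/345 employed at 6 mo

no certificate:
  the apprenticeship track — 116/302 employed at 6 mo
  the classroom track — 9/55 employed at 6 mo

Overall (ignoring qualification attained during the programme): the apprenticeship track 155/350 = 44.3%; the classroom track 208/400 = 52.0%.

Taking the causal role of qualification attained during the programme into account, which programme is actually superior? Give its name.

the classroom track

Within every qualification attained during the programme level the apprenticeship track has the higher rate, yet pooled the classroom track does — Simpson's reversal.
Qualification attained during the programme lies on the pathway programme → qualification attained during the programme → outcome, so adjusting for it blocks the indirect effect. For the total causal effect of programme, use the unadjusted pooled rates.
Pooled: the apprenticeship track 44.3% vs the classroom track 52.0%; the classroom track is higher overall.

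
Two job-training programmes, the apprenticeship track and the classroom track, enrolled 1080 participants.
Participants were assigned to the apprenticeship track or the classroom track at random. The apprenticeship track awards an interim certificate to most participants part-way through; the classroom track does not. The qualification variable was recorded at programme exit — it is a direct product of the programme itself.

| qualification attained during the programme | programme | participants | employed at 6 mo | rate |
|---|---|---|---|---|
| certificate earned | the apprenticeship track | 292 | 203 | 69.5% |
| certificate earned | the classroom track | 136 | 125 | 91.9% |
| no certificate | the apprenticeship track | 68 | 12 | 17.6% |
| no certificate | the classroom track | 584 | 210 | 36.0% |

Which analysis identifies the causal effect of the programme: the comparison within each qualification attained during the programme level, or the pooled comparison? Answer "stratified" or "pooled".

Stratifying would compare programmes among participants the programmes themselves sorted into qualification attained during the programme groups — a form of selection on an intermediate. The unconditioned pooled rates give the total causal effect.
Pooled: the apprenticeship track 59.7% vs the classroom track 46.5%; the apprenticeship track is higher overall.

pooled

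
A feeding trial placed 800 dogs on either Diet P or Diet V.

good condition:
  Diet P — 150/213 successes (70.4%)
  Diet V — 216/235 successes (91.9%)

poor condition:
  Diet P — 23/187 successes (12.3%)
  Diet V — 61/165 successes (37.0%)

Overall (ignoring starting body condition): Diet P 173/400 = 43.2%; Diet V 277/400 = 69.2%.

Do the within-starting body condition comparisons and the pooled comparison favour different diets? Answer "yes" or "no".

Within each starting body condition level (good condition 70.4% vs 91.9%; poor condition 12.3% vs 37.0%), Diet V has the higher rate every time. Pooled: 43.2% vs 69.2% — Diet V has the higher rate overall. They agree.

no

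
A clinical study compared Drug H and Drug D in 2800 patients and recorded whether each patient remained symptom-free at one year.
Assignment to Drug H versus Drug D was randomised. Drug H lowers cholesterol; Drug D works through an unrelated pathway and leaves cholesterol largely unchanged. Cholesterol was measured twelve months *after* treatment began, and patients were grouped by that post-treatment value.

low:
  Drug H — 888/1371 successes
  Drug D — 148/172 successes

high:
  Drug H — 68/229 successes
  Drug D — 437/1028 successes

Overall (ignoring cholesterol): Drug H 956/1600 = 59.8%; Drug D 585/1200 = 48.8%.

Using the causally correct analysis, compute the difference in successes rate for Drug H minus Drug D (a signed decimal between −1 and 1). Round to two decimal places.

Within every cholesterol level Drug D has the higher rate, yet pooled Drug H does — Simpson's reversal.
The distribution of cholesterol is itself part of what the drug does — it is an intermediate outcome. Holding it fixed would remove that part of the effect; the total effect is the pooled difference.
The causal difference is the pooled difference: 0.598 − 0.487 = +0.110.

+0.11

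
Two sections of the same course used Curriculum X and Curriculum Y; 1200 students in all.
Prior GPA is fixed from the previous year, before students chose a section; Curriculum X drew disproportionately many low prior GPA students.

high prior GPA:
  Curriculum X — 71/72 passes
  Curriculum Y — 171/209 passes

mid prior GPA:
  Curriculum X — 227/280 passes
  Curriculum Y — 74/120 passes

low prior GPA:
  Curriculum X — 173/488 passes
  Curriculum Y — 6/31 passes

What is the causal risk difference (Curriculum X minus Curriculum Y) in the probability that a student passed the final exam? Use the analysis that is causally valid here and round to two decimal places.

Curriculum X is higher inside every prior GPA band stratum but Curriculum Y is higher in aggregate. Whether to stratify depends on how prior GPA band relates to the teaching method.
Nothing the teaching method does changes prior GPA band; the imbalance is an allocation artefact. With prior GPA band also predicting the outcome, the pooled figure is confounded, and the within-stratum comparison is the causal one.
Adjusting over the population distribution of prior GPA band: 0.234·(0.986−0.818) + 0.333·(0.811−0.617) + 0.432·(0.355−0.194) = +0.174.

+0.17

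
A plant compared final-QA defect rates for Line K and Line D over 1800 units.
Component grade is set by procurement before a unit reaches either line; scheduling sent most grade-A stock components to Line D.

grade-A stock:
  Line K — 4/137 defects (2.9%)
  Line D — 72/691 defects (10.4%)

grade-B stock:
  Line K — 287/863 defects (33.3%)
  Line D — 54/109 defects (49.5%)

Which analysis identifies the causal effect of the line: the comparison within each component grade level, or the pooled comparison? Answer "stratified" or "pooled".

Nothing the line does changes component grade; the imbalance is an allocation artefact. With component grade also predicting the outcome, the pooled figure is confounded, and the within-stratum comparison is the causal one.
Within each level — grade-A stock: 2.9% vs 10.4%; grade-B stock: 33.3% vs 49.5% — Line K is lower every time.

stratified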